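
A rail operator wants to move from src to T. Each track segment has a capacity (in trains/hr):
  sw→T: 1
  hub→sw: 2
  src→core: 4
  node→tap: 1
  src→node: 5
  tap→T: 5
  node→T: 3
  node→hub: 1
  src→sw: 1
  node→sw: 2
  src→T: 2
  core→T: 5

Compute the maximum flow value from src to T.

11

Augment src→T: bottleneck 2. Total 2.
Augment src→node→T: bottleneck 3. Total 5.
Augment src→core→T: bottleneck 4. Total 9.
Augment src→sw→T: bottleneck 1. Total 10.
Augment src→node→tap→T: bottleneck 1. Total 11.
No augmenting path remains in the residual graph.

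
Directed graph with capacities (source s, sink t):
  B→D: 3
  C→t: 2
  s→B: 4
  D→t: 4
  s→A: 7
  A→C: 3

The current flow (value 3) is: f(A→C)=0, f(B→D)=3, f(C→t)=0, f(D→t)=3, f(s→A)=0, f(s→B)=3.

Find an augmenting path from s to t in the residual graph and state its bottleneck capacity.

s→A→C→t, bottleneck 2

Residual along s→A→C→t: s→A: 7, A→C: 3, C→t: 2.
Bottleneck = min = 2.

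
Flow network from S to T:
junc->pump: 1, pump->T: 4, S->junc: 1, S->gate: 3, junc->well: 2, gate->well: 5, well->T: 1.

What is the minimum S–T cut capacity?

2

Max flow = 2 (via 2 augmenting paths).
In the residual at optimum, the set reachable from S is {S, gate, well}.
Cut edges: S->junc (cap 1), well->T (cap 1). Sum = 2.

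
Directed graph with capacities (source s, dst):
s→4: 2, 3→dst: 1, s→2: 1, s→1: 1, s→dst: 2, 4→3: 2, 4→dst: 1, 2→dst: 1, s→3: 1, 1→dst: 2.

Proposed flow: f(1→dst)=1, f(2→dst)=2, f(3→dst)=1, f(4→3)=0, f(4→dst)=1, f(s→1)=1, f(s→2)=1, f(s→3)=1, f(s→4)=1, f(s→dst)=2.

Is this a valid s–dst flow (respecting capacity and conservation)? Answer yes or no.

No

Capacity violated on 2→dst: flow 2 > capacity 1.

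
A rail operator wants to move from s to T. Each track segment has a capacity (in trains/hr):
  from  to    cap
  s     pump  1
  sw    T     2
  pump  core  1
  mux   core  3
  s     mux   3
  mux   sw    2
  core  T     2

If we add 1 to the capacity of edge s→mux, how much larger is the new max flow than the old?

Original max flow = 4.
Even with extra capacity on s→mux, another cut of capacity 4 remains binding.
New max flow = 4. Increase = 0.

0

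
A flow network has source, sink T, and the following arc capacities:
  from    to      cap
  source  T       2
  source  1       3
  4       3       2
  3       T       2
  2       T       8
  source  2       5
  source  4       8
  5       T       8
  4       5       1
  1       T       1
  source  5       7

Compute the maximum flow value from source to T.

18

Augment source->T: bottleneck 2. Total 2.
Augment source->2->T: bottleneck 5. Total 7.
Augment source->5->T: bottleneck 7. Total 14.
Augment source->1->T: bottleneck 1. Total 15.
Augment source->4->5->T: bottleneck 1. Total 16.
Augment source->4->3->T: bottleneck 2. Total 18.
No augmenting path remains in the residual graph.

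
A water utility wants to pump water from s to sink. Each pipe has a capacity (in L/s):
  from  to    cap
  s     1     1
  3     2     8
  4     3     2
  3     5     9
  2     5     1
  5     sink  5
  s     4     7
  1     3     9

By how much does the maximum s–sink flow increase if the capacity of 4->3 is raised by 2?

Original max flow = 3.
After raising cap(4->3), augmenting paths through that edge carry 2 more units.
New max flow = 5. Increase = 2.

2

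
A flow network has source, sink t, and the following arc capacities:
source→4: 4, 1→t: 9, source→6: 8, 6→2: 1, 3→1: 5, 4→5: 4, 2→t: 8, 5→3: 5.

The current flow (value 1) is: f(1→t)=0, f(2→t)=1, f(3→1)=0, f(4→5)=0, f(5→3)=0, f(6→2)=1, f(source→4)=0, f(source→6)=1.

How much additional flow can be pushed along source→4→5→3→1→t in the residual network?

Residual capacities along the path: source→4: 4, 4→5: 4, 5→3: 5, 3→1: 5, 1→t: 9.
Minimum is 4.

4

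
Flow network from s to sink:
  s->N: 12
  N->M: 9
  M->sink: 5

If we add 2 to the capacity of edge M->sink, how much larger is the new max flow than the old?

Original max flow = 5.
After raising cap(M->sink), augmenting paths through that edge carry 2 more units.
New max flow = 7. Increase = 2.

2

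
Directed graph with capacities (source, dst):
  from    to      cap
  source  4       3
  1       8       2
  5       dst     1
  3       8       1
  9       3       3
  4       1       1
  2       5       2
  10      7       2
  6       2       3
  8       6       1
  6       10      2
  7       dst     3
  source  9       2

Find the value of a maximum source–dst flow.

1

Augment source->9->3->8->6->2->5->dst: bottleneck 1. Total 1.
No augmenting path remains in the residual graph.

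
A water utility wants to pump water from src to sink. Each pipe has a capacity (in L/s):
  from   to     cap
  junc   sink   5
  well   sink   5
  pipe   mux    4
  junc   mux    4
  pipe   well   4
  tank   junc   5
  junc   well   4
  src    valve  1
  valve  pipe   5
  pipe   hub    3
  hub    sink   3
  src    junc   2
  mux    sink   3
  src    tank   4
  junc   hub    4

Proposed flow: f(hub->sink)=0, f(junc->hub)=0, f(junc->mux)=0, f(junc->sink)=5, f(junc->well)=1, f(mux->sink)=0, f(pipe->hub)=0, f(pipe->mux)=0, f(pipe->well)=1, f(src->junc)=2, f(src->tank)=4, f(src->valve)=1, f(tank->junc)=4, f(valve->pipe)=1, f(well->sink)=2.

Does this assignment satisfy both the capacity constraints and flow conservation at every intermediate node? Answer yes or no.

Every edge has 0 ≤ f(e) ≤ cap(e).
At each intermediate node, inflow equals outflow.

Yes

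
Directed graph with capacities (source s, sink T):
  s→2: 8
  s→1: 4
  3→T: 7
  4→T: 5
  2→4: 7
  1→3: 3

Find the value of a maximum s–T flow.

Augment s→2→4→T: bottleneck 5. Total 5.
Augment s→1→3→T: bottleneck 3. Total 8.
No augmenting path remains in the residual graph.

8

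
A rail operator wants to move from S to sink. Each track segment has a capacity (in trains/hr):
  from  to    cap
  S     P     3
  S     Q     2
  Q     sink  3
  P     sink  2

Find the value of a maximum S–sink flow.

4

Augment S→P→sink: bottleneck 2. Total 2.
Augment S→Q→sink: bottleneck 2. Total 4.
No augmenting path remains in the residual graph.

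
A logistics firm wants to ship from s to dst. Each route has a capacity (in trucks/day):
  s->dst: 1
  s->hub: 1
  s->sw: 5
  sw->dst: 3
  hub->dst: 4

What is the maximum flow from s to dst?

Augment s->dst: bottleneck 1. Total 1.
Augment s->sw->dst: bottleneck 3. Total 4.
Augment s->hub->dst: bottleneck 1. Total 5.
No augmenting path remains in the residual graph.

5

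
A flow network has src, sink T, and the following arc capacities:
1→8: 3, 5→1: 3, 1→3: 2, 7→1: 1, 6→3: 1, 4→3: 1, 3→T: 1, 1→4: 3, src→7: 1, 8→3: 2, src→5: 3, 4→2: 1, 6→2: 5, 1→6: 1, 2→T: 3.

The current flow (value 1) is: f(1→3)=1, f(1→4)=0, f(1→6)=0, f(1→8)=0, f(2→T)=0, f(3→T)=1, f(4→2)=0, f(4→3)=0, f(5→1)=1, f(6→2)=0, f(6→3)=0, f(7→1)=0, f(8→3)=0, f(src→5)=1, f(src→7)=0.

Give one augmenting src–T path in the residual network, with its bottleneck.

src→5→1→6→2→T, bottleneck 1

Residual along src→5→1→6→2→T: src→5: 2, 5→1: 2, 1→6: 1, 6→2: 5, 2→T: 3.
Bottleneck = min = 1.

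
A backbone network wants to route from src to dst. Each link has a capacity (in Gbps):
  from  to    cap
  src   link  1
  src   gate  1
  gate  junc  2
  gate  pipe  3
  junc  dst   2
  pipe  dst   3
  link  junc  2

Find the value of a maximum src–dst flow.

Augment src->link->junc->dst: bottleneck 1. Total 1.
Augment src->gate->junc->dst: bottleneck 1. Total 2.
No augmenting path remains in the residual graph.

2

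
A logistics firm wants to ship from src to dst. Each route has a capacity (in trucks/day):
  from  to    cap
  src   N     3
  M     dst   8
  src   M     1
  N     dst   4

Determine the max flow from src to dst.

4

Augment src->M->dst: bottleneck 1. Total 1.
Augment src->N->dst: bottleneck 3. Total 4.
No augmenting path remains in the residual graph.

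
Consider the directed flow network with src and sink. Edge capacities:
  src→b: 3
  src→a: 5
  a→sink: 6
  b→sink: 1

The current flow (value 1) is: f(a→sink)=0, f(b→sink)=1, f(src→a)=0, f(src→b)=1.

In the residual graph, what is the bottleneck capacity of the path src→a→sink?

Residual capacities along the path: src→a: 5, a→sink: 6.
Minimum is 5.

5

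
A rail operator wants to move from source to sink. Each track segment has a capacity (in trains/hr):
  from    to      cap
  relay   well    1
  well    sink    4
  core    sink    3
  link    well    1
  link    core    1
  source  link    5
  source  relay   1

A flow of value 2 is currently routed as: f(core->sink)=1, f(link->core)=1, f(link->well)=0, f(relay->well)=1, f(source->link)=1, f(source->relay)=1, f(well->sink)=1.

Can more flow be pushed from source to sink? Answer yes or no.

Yes

Residual path source->link->well->sink has bottleneck 1 > 0.
Pushing 1 along it raises the flow to 3, so the given flow is not maximum.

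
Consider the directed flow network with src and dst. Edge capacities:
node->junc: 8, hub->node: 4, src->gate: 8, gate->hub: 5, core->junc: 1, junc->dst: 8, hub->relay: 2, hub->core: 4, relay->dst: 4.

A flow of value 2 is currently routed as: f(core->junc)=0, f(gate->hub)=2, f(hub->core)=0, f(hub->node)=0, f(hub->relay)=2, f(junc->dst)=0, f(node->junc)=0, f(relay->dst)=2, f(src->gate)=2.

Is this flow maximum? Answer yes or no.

Residual path src->gate->hub->core->junc->dst has bottleneck 1 > 0.
Pushing 1 along it raises the flow to 3, so the given flow is not maximum.

No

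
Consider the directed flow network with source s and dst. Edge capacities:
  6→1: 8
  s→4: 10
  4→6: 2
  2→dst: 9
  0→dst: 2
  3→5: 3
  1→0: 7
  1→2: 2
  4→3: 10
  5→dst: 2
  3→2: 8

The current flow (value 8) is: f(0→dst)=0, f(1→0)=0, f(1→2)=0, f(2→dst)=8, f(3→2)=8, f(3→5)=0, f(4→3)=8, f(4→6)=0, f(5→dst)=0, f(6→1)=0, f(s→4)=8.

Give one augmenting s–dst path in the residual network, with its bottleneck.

Residual along s→4→3→5→dst: s→4: 2, 4→3: 2, 3→5: 3, 5→dst: 2.
Bottleneck = min = 2.

s→4→3→5→dst, bottleneck 2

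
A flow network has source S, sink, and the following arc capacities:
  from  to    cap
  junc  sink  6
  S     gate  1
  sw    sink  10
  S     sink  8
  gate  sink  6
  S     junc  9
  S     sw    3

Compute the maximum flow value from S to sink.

18

Augment S→sink: bottleneck 8. Total 8.
Augment S→junc→sink: bottleneck 6. Total 14.
Augment S→sw→sink: bottleneck 3. Total 17.
Augment S→gate→sink: bottleneck 1. Total 18.
No augmenting path remains in the residual graph.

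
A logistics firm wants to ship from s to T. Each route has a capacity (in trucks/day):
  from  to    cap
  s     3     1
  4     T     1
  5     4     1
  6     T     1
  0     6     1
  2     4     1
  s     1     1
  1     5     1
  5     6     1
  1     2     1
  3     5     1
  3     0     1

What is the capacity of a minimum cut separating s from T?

2

Max flow = 2 (via 2 augmenting paths).
In the residual at optimum, the set reachable from s is {s}.
Cut edges: s→1 (cap 1), s→3 (cap 1). Sum = 2.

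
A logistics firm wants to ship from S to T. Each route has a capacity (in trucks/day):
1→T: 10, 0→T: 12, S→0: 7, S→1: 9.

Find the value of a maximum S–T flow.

Augment S→1→T: bottleneck 9. Total 9.
Augment S→0→T: bottleneck 7. Total 16.
No augmenting path remains in the residual graph.

16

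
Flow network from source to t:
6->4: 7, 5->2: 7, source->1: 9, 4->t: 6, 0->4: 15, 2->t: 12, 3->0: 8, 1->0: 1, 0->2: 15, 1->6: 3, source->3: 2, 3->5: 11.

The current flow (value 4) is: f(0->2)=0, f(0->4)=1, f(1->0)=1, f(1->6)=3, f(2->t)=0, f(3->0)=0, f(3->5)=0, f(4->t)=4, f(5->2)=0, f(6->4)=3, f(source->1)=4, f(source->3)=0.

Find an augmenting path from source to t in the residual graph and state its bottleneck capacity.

source->3->0->4->t, bottleneck 2

Residual along source->3->0->4->t: source->3: 2, 3->0: 8, 0->4: 14, 4->t: 2.
Bottleneck = min = 2.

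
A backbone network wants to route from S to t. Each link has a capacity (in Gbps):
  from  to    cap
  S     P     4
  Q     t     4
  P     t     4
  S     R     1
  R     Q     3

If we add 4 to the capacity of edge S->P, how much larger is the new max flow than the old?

Original max flow = 5.
Even with extra capacity on S->P, another cut of capacity 5 remains binding.
New max flow = 5. Increase = 0.

0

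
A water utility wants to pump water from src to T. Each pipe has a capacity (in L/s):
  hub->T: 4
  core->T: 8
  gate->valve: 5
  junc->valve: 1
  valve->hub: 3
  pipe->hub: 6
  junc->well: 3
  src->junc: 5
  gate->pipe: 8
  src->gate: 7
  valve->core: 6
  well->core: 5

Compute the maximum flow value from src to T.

Augment src->junc->well->core->T: bottleneck 3. Total 3.
Augment src->junc->valve->core->T: bottleneck 1. Total 4.
Augment src->gate->valve->core->T: bottleneck 4. Total 8.
Augment src->gate->valve->hub->T: bottleneck 1. Total 9.
Augment src->gate->pipe->hub->T: bottleneck 2. Total 11.
No augmenting path remains in the residual graph.

11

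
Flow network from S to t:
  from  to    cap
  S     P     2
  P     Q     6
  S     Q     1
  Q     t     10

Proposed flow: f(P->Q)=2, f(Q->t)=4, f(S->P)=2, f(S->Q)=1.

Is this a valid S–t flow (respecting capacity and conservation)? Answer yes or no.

No

Conservation fails at Q: inflow 3 ≠ outflow 4.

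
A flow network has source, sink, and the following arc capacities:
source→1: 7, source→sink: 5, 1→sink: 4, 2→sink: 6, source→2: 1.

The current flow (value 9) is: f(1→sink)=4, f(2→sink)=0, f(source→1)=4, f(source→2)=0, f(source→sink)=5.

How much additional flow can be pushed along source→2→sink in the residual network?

1

Residual capacities along the path: source→2: 1, 2→sink: 6.
Minimum is 1.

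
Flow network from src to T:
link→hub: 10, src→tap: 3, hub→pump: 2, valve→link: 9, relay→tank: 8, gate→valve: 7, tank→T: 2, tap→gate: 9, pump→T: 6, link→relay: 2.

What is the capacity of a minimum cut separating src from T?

3

Max flow = 3 (via 2 augmenting paths).
In the residual at optimum, the set reachable from src is {src}.
Cut edges: src→tap (cap 3). Sum = 3.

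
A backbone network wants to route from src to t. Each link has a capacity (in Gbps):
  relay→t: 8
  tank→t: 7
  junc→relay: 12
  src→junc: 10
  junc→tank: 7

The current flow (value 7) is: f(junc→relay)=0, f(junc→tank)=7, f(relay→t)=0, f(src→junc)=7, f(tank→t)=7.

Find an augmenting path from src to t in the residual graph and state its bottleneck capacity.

Residual along src→junc→relay→t: src→junc: 3, junc→relay: 12, relay→t: 8.
Bottleneck = min = 3.

src→junc→relay→t, bottleneck 3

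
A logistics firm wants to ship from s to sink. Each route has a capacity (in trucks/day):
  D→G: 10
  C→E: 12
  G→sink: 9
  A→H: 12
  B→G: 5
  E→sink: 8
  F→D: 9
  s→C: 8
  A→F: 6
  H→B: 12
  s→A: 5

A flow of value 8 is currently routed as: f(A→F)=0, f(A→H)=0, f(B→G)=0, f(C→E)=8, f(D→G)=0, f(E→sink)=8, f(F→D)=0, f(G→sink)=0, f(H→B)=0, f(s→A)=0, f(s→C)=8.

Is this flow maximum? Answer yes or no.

No

Residual path s→A→F→D→G→sink has bottleneck 5 > 0.
Pushing 5 along it raises the flow to 13, so the given flow is not maximum.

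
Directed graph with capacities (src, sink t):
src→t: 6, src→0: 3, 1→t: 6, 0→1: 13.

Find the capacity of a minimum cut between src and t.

Max flow = 9 (via 2 augmenting paths).
In the residual at optimum, the set reachable from src is {src}.
Cut edges: src→0 (cap 3), src→t (cap 6). Sum = 9.

9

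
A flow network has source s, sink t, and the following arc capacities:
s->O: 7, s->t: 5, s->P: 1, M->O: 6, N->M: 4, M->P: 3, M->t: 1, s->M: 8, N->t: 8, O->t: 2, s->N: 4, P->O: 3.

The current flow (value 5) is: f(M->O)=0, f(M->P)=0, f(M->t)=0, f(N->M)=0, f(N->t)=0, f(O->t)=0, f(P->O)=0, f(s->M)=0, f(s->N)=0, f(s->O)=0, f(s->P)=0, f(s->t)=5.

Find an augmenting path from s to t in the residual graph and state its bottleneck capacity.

Residual along s->N->t: s->N: 4, N->t: 8.
Bottleneck = min = 4.

s->N->t, bottleneck 4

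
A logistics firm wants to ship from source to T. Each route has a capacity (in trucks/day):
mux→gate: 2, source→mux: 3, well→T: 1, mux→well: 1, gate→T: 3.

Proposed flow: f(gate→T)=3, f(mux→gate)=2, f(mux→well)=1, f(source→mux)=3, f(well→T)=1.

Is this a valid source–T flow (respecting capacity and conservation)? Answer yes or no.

No

Conservation fails at gate: inflow 2 ≠ outflow 3.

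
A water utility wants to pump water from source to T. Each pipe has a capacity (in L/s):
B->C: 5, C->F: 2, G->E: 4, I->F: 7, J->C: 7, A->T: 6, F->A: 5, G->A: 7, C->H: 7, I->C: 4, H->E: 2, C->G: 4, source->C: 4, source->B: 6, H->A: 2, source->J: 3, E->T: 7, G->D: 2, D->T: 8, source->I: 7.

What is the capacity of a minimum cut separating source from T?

12

Max flow = 12 (via 4 augmenting paths).
In the residual at optimum, the set reachable from source is {A, B, C, F, H, I, J, source}.
Cut edges: C->G (cap 4), H->E (cap 2), A->T (cap 6). Sum = 12.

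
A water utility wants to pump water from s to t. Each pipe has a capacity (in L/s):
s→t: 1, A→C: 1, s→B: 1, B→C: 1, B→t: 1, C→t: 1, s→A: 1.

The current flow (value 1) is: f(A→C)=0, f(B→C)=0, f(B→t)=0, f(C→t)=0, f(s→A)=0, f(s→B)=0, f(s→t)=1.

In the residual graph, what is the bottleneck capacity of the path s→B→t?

Residual capacities along the path: s→B: 1, B→t: 1.
Minimum is 1.

1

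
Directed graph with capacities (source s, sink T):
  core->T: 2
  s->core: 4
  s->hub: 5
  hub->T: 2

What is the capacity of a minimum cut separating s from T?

4

Max flow = 4 (via 2 augmenting paths).
In the residual at optimum, the set reachable from s is {core, hub, s}.
Cut edges: hub->T (cap 2), core->T (cap 2). Sum = 4.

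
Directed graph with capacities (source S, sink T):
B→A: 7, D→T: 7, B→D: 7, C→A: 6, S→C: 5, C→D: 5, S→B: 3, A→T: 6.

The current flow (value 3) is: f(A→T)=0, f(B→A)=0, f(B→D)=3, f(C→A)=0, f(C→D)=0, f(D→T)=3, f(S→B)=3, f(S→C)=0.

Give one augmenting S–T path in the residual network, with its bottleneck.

S→C→A→T, bottleneck 5

Residual along S→C→A→T: S→C: 5, C→A: 6, A→T: 6.
Bottleneck = min = 5.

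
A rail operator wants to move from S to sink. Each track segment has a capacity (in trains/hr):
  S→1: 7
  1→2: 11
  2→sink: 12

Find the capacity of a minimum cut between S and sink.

7

Max flow = 7 (via 1 augmenting path).
In the residual at optimum, the set reachable from S is {S}.
Cut edges: S→1 (cap 7). Sum = 7.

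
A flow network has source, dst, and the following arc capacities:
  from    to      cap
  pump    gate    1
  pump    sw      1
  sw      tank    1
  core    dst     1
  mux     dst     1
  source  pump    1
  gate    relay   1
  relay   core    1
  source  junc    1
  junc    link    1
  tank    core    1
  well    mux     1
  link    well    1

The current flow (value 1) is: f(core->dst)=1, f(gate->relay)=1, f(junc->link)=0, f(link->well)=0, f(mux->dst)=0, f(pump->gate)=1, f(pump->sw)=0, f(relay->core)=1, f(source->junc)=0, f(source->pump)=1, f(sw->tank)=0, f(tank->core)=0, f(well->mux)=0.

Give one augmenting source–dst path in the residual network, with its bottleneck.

source->junc->link->well->mux->dst, bottleneck 1

Residual along source->junc->link->well->mux->dst: source->junc: 1, junc->link: 1, link->well: 1, well->mux: 1, mux->dst: 1.
Bottleneck = min = 1.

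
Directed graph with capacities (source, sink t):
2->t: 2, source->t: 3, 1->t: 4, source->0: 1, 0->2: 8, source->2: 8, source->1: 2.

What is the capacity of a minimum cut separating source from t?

7

Max flow = 7 (via 3 augmenting paths).
In the residual at optimum, the set reachable from source is {0, 2, source}.
Cut edges: source->1 (cap 2), source->t (cap 3), 2->t (cap 2). Sum = 7.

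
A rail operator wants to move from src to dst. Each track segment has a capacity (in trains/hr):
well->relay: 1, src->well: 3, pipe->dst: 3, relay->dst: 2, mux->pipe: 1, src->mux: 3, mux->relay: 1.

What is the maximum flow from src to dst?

3

Augment src->well->relay->dst: bottleneck 1. Total 1.
Augment src->mux->relay->dst: bottleneck 1. Total 2.
Augment src->mux->pipe->dst: bottleneck 1. Total 3.
No augmenting path remains in the residual graph.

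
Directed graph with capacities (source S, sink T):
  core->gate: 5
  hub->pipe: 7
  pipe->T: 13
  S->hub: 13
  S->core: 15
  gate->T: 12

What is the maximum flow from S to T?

12

Augment S->core->gate->T: bottleneck 5. Total 5.
Augment S->hub->pipe->T: bottleneck 7. Total 12.
No augmenting path remains in the residual graph.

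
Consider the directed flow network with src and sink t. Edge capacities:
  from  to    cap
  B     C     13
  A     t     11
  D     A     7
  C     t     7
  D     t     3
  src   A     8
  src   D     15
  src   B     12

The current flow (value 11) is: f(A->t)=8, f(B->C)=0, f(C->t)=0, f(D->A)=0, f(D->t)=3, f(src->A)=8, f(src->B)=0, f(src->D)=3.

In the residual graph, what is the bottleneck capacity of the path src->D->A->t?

3

Residual capacities along the path: src->D: 12, D->A: 7, A->t: 3.
Minimum is 3.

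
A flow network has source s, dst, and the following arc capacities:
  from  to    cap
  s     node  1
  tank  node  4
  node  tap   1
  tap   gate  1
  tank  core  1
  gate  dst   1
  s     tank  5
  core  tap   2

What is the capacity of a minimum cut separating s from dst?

Max flow = 1 (via 1 augmenting path).
In the residual at optimum, the set reachable from s is {core, node, s, tank, tap}.
Cut edges: tap→gate (cap 1). Sum = 1.

1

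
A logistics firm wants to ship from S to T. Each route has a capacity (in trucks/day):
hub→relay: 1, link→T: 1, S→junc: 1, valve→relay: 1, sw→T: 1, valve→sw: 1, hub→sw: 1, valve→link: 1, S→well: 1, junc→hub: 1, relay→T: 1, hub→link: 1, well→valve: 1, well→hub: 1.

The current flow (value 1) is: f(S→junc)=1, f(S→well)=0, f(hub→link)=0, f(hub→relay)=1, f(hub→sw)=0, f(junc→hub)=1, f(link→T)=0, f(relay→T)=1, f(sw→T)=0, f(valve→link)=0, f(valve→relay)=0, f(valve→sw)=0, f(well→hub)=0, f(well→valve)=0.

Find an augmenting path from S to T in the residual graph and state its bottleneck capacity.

S→well→hub→link→T, bottleneck 1

Residual along S→well→hub→link→T: S→well: 1, well→hub: 1, hub→link: 1, link→T: 1.
Bottleneck = min = 1.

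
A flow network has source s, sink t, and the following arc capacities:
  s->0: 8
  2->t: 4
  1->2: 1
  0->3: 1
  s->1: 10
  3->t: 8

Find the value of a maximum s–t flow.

2

Augment s->0->3->t: bottleneck 1. Total 1.
Augment s->1->2->t: bottleneck 1. Total 2.
No augmenting path remains in the residual graph.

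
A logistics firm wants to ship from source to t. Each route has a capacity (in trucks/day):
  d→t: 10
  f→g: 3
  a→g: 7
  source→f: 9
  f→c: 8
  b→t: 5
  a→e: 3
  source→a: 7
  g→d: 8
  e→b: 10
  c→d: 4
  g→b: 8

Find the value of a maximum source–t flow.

Augment source→a→e→b→t: bottleneck 3. Total 3.
Augment source→a→g→b→t: bottleneck 2. Total 5.
Augment source→a→g→d→t: bottleneck 2. Total 7.
Augment source→f→g→d→t: bottleneck 3. Total 10.
Augment source→f→c→d→t: bottleneck 4. Total 14.
No augmenting path remains in the residual graph.

14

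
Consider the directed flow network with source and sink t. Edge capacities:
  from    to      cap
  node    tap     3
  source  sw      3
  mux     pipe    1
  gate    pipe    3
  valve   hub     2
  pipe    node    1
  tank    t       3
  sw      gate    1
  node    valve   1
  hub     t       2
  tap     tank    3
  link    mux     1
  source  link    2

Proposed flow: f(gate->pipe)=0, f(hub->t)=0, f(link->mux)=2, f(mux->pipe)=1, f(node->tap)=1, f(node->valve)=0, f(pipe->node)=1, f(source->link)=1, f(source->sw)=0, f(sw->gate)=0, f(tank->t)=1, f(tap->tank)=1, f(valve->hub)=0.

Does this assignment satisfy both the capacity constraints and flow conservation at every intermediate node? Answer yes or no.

Capacity violated on link->mux: flow 2 > capacity 1.

No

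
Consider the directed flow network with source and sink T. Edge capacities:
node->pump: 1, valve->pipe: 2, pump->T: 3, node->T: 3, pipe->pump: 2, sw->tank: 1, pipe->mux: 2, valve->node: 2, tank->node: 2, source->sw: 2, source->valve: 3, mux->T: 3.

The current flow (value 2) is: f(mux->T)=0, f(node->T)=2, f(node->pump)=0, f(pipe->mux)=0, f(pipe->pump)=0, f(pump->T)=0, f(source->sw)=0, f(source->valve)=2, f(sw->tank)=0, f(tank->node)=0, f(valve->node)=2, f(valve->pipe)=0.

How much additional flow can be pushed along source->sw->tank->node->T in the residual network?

1

Residual capacities along the path: source->sw: 2, sw->tank: 1, tank->node: 2, node->T: 1.
Minimum is 1.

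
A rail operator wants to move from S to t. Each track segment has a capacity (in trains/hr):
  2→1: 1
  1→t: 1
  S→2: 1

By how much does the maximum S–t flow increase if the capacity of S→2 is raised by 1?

0

Original max flow = 1.
Even with extra capacity on S→2, another cut of capacity 1 remains binding.
New max flow = 1. Increase = 0.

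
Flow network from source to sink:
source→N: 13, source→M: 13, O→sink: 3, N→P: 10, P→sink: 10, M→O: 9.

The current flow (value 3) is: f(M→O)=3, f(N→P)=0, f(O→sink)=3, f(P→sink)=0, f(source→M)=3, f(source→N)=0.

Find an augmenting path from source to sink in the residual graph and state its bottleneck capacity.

source→N→P→sink, bottleneck 10

Residual along source→N→P→sink: source→N: 13, N→P: 10, P→sink: 10.
Bottleneck = min = 10.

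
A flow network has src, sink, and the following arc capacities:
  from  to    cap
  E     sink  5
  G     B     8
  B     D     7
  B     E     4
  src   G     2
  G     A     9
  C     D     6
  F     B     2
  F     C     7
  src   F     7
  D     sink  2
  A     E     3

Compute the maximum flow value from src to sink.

Augment src->F->C->D->sink: bottleneck 2. Total 2.
Augment src->F->B->E->sink: bottleneck 2. Total 4.
Augment src->G->B->E->sink: bottleneck 2. Total 6.
No augmenting path remains in the residual graph.

6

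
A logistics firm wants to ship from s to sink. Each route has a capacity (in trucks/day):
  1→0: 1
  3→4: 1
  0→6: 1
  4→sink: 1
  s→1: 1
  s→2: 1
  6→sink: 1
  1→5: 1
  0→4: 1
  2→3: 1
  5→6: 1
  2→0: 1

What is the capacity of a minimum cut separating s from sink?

2

Max flow = 2 (via 2 augmenting paths).
In the residual at optimum, the set reachable from s is {s}.
Cut edges: s→2 (cap 1), s→1 (cap 1). Sum = 2.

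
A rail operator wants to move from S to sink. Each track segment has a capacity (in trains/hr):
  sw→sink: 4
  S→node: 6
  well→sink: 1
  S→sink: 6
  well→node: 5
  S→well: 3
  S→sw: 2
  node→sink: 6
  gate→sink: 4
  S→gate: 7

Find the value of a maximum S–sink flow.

19

Augment S→sink: bottleneck 6. Total 6.
Augment S→well→sink: bottleneck 1. Total 7.
Augment S→sw→sink: bottleneck 2. Total 9.
Augment S→node→sink: bottleneck 6. Total 15.
Augment S→gate→sink: bottleneck 4. Total 19.
No augmenting path remains in the residual graph.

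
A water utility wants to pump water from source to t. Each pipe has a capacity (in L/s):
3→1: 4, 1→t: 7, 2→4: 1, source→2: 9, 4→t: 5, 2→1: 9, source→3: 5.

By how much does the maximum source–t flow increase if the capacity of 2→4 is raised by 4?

4

Original max flow = 8.
After raising cap(2→4), augmenting paths through that edge carry 4 more units.
New max flow = 12. Increase = 4.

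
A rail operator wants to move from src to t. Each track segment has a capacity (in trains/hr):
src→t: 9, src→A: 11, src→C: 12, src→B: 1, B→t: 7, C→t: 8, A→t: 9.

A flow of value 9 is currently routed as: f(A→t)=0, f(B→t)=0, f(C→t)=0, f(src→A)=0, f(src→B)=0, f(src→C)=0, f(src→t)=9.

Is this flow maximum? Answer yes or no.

No

Residual path src→A→t has bottleneck 9 > 0.
Pushing 9 along it raises the flow to 18, so the given flow is not maximum.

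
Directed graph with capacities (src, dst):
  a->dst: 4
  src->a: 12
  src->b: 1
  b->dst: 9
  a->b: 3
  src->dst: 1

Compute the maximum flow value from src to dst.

Augment src->dst: bottleneck 1. Total 1.
Augment src->a->dst: bottleneck 4. Total 5.
Augment src->b->dst: bottleneck 1. Total 6.
Augment src->a->b->dst: bottleneck 3. Total 9.
No augmenting path remains in the residual graph.

9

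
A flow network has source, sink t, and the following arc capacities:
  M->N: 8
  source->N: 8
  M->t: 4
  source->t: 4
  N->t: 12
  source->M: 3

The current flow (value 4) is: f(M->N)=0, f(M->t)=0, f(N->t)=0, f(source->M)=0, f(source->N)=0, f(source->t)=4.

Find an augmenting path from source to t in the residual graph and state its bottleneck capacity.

Residual along source->M->t: source->M: 3, M->t: 4.
Bottleneck = min = 3.

source->M->t, bottleneck 3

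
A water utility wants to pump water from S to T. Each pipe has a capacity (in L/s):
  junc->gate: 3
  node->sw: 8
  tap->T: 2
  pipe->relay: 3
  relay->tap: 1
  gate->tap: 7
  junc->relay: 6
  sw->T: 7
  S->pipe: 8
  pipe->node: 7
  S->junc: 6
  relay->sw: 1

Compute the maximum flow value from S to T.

Augment S->pipe->node->sw->T: bottleneck 7. Total 7.
Augment S->pipe->relay->tap->T: bottleneck 1. Total 8.
Augment S->junc->gate->tap->T: bottleneck 1. Total 9.
No augmenting path remains in the residual graph.

9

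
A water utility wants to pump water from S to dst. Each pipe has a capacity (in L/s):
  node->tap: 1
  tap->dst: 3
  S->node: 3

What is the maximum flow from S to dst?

Augment S->node->tap->dst: bottleneck 1. Total 1.
No augmenting path remains in the residual graph.

1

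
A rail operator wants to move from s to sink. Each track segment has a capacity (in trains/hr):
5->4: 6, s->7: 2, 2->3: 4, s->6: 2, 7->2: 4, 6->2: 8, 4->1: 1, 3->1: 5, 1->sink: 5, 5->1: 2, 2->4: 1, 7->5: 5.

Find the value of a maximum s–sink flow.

Augment s->7->5->1->sink: bottleneck 2. Total 2.
Augment s->6->2->4->1->sink: bottleneck 1. Total 3.
Augment s->6->2->3->1->sink: bottleneck 1. Total 4.
No augmenting path remains in the residual graph.

4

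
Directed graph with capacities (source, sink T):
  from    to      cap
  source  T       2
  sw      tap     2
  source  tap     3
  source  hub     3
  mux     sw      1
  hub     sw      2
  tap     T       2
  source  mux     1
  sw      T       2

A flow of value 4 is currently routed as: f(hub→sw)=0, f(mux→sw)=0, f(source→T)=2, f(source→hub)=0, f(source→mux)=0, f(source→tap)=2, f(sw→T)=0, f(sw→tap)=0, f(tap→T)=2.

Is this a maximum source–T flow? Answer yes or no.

Residual path source→hub→sw→T has bottleneck 2 > 0.
Pushing 2 along it raises the flow to 6, so the given flow is not maximum.

No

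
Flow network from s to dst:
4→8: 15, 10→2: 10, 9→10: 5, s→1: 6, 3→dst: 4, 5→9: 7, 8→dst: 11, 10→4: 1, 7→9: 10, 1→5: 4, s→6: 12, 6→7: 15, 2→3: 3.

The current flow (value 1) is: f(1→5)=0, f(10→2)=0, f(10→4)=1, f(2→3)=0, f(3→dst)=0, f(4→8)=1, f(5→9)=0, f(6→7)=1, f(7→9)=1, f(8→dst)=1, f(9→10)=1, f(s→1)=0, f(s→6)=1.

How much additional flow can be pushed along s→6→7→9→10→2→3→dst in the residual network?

3

Residual capacities along the path: s→6: 11, 6→7: 14, 7→9: 9, 9→10: 4, 10→2: 10, 2→3: 3, 3→dst: 4.
Minimum is 3.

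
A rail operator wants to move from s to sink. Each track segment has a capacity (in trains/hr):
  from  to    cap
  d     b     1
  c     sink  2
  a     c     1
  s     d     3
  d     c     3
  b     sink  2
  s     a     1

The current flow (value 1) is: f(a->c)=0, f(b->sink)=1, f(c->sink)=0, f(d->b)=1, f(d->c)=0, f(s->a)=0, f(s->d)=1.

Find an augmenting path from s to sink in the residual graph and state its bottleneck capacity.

Residual along s->d->c->sink: s->d: 2, d->c: 3, c->sink: 2.
Bottleneck = min = 2.

s->d->c->sink, bottleneck 2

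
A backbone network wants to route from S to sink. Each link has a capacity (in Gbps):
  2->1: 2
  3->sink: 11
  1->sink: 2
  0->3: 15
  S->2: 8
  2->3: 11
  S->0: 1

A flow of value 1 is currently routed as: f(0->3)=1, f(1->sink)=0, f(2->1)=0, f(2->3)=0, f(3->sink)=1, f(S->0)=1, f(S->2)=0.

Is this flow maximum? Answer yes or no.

No

Residual path S->2->1->sink has bottleneck 2 > 0.
Pushing 2 along it raises the flow to 3, so the given flow is not maximum.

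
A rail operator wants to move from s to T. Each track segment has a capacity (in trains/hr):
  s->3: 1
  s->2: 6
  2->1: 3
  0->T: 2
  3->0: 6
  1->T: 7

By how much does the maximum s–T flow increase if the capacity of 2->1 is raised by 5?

3

Original max flow = 4.
After raising cap(2->1), augmenting paths through that edge carry 3 more units.
New max flow = 7. Increase = 3.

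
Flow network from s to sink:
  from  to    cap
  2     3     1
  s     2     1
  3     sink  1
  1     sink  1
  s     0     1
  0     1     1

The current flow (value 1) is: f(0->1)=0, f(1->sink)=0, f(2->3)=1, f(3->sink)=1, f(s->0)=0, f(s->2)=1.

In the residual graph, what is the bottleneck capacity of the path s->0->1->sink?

1

Residual capacities along the path: s->0: 1, 0->1: 1, 1->sink: 1.
Minimum is 1.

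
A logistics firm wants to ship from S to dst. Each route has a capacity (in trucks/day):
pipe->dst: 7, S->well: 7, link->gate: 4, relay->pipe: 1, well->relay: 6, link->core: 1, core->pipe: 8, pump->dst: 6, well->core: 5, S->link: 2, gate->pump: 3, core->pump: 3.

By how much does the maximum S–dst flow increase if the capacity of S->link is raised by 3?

2

Original max flow = 8.
After raising cap(S->link), augmenting paths through that edge carry 2 more units.
New max flow = 10. Increase = 2.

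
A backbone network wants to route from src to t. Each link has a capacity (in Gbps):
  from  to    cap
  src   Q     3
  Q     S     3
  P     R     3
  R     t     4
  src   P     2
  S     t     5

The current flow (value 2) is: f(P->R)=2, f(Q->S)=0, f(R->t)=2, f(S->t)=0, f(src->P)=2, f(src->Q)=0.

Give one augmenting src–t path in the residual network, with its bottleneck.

Residual along src->Q->S->t: src->Q: 3, Q->S: 3, S->t: 5.
Bottleneck = min = 3.

src->Q->S->t, bottleneck 3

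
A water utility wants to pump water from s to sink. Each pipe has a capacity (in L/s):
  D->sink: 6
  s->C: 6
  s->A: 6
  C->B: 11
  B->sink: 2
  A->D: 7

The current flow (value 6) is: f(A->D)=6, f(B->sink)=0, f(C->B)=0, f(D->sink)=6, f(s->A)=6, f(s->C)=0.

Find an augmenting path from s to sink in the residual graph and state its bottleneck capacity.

s->C->B->sink, bottleneck 2

Residual along s->C->B->sink: s->C: 6, C->B: 11, B->sink: 2.
Bottleneck = min = 2.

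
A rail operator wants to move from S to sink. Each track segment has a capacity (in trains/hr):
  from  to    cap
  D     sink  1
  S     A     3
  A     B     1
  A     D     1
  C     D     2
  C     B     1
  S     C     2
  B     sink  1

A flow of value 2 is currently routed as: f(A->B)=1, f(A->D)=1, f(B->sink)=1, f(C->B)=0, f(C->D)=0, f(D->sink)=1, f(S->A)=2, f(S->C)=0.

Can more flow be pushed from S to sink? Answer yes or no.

Residual reachable from S: {A, B, C, D, S}; sink is not reachable.
Saturated cut: B->sink, D->sink with total capacity 2 = current flow value. Flow is maximum.

No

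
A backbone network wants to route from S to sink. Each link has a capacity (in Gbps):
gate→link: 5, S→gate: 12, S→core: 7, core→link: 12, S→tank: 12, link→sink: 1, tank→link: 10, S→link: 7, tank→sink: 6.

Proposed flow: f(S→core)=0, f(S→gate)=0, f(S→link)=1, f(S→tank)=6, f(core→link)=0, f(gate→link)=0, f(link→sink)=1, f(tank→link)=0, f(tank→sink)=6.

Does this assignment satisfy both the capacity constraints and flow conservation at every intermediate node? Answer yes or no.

Every edge has 0 ≤ f(e) ≤ cap(e).
At each intermediate node, inflow equals outflow.

Yes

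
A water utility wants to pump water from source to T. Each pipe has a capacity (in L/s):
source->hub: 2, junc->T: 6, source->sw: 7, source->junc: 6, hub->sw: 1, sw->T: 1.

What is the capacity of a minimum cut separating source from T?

7

Max flow = 7 (via 2 augmenting paths).
In the residual at optimum, the set reachable from source is {hub, source, sw}.
Cut edges: source->junc (cap 6), sw->T (cap 1). Sum = 7.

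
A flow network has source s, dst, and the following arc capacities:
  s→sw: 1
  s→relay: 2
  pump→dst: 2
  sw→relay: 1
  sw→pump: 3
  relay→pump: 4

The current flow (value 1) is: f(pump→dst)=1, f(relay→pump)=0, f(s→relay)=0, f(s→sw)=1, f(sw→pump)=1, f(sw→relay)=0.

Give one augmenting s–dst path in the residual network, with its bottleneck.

Residual along s→relay→pump→dst: s→relay: 2, relay→pump: 4, pump→dst: 1.
Bottleneck = min = 1.

s→relay→pump→dst, bottleneck 1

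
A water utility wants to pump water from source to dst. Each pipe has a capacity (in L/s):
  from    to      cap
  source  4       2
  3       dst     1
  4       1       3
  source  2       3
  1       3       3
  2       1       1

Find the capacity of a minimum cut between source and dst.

Max flow = 1 (via 1 augmenting path).
In the residual at optimum, the set reachable from source is {1, 2, 3, 4, source}.
Cut edges: 3->dst (cap 1). Sum = 1.

1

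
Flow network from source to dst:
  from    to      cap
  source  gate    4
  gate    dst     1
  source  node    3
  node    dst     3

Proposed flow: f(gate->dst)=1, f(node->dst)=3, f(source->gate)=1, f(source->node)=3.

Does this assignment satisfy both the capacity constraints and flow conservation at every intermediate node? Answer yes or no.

Yes

Every edge has 0 ≤ f(e) ≤ cap(e).
At each intermediate node, inflow equals outflow.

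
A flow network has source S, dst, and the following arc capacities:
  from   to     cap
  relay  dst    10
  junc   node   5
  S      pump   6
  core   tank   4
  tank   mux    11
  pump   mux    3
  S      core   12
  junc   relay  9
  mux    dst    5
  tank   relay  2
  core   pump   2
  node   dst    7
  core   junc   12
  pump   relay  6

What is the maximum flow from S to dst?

Augment S->pump->relay->dst: bottleneck 6. Total 6.
Augment S->core->junc->relay->dst: bottleneck 4. Total 10.
Augment S->core->junc->node->dst: bottleneck 5. Total 15.
Augment S->core->tank->mux->dst: bottleneck 3. Total 18.
No augmenting path remains in the residual graph.

18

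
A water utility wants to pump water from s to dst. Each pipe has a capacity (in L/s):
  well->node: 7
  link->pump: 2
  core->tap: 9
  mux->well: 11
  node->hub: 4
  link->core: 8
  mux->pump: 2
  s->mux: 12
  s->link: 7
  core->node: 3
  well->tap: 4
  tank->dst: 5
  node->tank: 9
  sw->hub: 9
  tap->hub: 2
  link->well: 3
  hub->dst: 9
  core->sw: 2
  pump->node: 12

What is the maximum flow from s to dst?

Augment s->link->core->sw->hub->dst: bottleneck 2. Total 2.
Augment s->link->core->tap->hub->dst: bottleneck 2. Total 4.
Augment s->link->core->node->hub->dst: bottleneck 3. Total 7.
Augment s->mux->pump->node->hub->dst: bottleneck 1. Total 8.
Augment s->mux->pump->node->tank->dst: bottleneck 1. Total 9.
Augment s->mux->well->node->tank->dst: bottleneck 4. Total 13.
No augmenting path remains in the residual graph.

13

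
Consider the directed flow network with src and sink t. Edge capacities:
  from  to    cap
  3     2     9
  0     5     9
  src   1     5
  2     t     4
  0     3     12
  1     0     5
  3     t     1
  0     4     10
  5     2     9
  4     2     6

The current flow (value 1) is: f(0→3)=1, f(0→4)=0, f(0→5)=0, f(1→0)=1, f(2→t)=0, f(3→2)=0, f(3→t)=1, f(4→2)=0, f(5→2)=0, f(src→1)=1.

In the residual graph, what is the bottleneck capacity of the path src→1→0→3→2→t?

4

Residual capacities along the path: src→1: 4, 1→0: 4, 0→3: 11, 3→2: 9, 2→t: 4.
Minimum is 4.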